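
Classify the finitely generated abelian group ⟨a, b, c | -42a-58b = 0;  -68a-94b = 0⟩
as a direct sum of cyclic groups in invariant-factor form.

rank_ℚ(R)=2; free=3−2=1
SNF(R) diag = [2, 2] → torsion [2, 2]

Answer: M ≅ ℤ^1 ⊕ ℤ/2 ⊕ ℤ/2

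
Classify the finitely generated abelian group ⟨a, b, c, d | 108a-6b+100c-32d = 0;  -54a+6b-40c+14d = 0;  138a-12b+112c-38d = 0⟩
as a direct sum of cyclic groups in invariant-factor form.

Answer: M ≅ ℤ^1 ⊕ ℤ/2 ⊕ ℤ/6 ⊕ ℤ/12

Derivation:
rank_ℚ(R)=3; free=4−3=1
SNF(R) diag = [2, 6, 12] → torsion [2, 6, 12]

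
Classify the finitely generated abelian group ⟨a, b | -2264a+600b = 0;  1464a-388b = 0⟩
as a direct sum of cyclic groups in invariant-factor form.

Answer: M ≅ ℤ/4 ⊕ ℤ/8

Derivation:
rank_ℚ(R)=2; free=2−2=0
SNF(R) diag = [4, 8] → torsion [4, 8]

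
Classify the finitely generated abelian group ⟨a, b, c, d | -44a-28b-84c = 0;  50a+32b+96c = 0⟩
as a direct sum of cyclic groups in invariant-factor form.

rank_ℚ(R)=2; free=4−2=2
SNF(R) diag = [2, 4] → torsion [2, 4]

Answer: M ≅ ℤ^2 ⊕ ℤ/2 ⊕ ℤ/4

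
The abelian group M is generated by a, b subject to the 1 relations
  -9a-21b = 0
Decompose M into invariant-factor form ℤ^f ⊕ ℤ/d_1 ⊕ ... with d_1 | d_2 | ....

Answer: M ≅ ℤ^1 ⊕ ℤ/3

Derivation:
rank_ℚ(R)=1; free=2−1=1
SNF(R) diag = [3] → torsion [3]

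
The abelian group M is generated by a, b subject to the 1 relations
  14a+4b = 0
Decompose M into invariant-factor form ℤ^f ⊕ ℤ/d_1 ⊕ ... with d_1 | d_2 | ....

Answer: M ≅ ℤ^1 ⊕ ℤ/2

Derivation:
rank_ℚ(R)=1; free=2−1=1
SNF(R) diag = [2] → torsion [2]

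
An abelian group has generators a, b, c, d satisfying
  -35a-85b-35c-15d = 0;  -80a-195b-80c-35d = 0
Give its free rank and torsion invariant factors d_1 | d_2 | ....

rank_ℚ(R)=2; free=4−2=2
SNF(R) diag = [5, 5] → torsion [5, 5]

Answer: M ≅ ℤ^2 ⊕ ℤ/5 ⊕ ℤ/5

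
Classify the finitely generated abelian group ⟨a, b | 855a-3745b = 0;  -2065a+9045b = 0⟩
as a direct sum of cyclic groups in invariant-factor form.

rank_ℚ(R)=2; free=2−2=0
SNF(R) diag = [5, 10] → torsion [5, 10]

Answer: M ≅ ℤ/5 ⊕ ℤ/10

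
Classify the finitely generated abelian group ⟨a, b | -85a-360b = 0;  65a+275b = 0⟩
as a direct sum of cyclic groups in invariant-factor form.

rank_ℚ(R)=2; free=2−2=0
SNF(R) diag = [5, 5] → torsion [5, 5]

Answer: M ≅ ℤ/5 ⊕ ℤ/5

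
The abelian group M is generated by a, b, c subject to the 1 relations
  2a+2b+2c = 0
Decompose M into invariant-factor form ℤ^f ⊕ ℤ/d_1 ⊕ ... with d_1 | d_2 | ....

rank_ℚ(R)=1; free=3−1=2
SNF(R) diag = [2] → torsion [2]

Answer: M ≅ ℤ^2 ⊕ ℤ/2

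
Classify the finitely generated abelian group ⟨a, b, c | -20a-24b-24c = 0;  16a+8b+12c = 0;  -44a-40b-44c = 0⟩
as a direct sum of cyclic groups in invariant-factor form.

Answer: M ≅ ℤ/4 ⊕ ℤ/4 ⊕ ℤ/8

Derivation:
rank_ℚ(R)=3; free=3−3=0
SNF(R) diag = [4, 4, 8] → torsion [4, 4, 8]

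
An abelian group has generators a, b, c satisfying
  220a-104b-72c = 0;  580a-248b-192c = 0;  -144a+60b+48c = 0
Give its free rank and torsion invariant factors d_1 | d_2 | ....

Answer: M ≅ ℤ/4 ⊕ ℤ/12 ⊕ ℤ/24

Derivation:
rank_ℚ(R)=3; free=3−3=0
SNF(R) diag = [4, 12, 24] → torsion [4, 12, 24]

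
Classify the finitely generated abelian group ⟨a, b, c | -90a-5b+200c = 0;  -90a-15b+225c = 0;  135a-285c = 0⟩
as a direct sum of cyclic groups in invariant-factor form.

rank_ℚ(R)=3; free=3−3=0
SNF(R) diag = [5, 15, 45] → torsion [5, 15, 45]

Answer: M ≅ ℤ/5 ⊕ ℤ/15 ⊕ ℤ/45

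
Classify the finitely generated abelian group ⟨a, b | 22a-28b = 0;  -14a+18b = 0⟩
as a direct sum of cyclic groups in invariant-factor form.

rank_ℚ(R)=2; free=2−2=0
SNF(R) diag = [2, 2] → torsion [2, 2]

Answer: M ≅ ℤ/2 ⊕ ℤ/2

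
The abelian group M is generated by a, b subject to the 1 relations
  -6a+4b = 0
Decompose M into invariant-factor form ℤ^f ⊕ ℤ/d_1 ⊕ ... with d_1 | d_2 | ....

Answer: M ≅ ℤ^1 ⊕ ℤ/2

Derivation:
rank_ℚ(R)=1; free=2−1=1
SNF(R) diag = [2] → torsion [2]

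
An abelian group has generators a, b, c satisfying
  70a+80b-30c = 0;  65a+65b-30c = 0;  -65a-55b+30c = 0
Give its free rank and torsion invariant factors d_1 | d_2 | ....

rank_ℚ(R)=3; free=3−3=0
SNF(R) diag = [5, 10, 30] → torsion [5, 10, 30]

Answer: M ≅ ℤ/5 ⊕ ℤ/10 ⊕ ℤ/30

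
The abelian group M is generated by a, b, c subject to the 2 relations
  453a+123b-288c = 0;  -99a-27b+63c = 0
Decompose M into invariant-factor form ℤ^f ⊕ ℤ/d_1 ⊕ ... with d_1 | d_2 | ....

rank_ℚ(R)=2; free=3−2=1
SNF(R) diag = [3, 9] → torsion [3, 9]

Answer: M ≅ ℤ^1 ⊕ ℤ/3 ⊕ ℤ/9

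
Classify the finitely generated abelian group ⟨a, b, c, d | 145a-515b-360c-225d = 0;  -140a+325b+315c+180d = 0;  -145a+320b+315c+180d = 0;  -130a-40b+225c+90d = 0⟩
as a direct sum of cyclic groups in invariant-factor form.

rank_ℚ(R)=4; free=4−4=0
SNF(R) diag = [5, 15, 45, 135] → torsion [5, 15, 45, 135]

Answer: M ≅ ℤ/5 ⊕ ℤ/15 ⊕ ℤ/45 ⊕ ℤ/135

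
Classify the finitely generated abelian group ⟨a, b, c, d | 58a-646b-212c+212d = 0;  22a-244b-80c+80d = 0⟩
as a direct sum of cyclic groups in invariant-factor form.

rank_ℚ(R)=2; free=4−2=2
SNF(R) diag = [2, 6] → torsion [2, 6]

Answer: M ≅ ℤ^2 ⊕ ℤ/2 ⊕ ℤ/6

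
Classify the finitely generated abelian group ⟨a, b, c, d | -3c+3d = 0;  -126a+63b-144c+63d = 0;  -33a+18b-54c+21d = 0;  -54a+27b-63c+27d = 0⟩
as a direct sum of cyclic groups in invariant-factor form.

Answer: M ≅ ℤ/3 ⊕ ℤ/3 ⊕ ℤ/9 ⊕ ℤ/9

Derivation:
rank_ℚ(R)=4; free=4−4=0
SNF(R) diag = [3, 3, 9, 9] → torsion [3, 3, 9, 9]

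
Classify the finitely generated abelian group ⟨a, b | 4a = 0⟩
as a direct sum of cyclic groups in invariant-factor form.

Answer: M ≅ ℤ^1 ⊕ ℤ/4

Derivation:
rank_ℚ(R)=1; free=2−1=1
SNF(R) diag = [4] → torsion [4]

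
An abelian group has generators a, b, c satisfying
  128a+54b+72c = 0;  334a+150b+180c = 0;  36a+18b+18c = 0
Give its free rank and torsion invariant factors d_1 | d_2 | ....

rank_ℚ(R)=3; free=3−3=0
SNF(R) diag = [2, 6, 18] → torsion [2, 6, 18]

Answer: M ≅ ℤ/2 ⊕ ℤ/6 ⊕ ℤ/18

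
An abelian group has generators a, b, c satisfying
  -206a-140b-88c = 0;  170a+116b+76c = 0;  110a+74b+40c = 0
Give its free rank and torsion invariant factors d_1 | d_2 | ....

rank_ℚ(R)=3; free=3−3=0
SNF(R) diag = [2, 6, 12] → torsion [2, 6, 12]

Answer: M ≅ ℤ/2 ⊕ ℤ/6 ⊕ ℤ/12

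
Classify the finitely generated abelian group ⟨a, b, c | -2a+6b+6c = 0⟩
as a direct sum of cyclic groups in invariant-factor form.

rank_ℚ(R)=1; free=3−1=2
SNF(R) diag = [2] → torsion [2]

Answer: M ≅ ℤ^2 ⊕ ℤ/2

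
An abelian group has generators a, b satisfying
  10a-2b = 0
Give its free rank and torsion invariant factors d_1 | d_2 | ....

Answer: M ≅ ℤ^1 ⊕ ℤ/2

Derivation:
rank_ℚ(R)=1; free=2−1=1
SNF(R) diag = [2] → torsion [2]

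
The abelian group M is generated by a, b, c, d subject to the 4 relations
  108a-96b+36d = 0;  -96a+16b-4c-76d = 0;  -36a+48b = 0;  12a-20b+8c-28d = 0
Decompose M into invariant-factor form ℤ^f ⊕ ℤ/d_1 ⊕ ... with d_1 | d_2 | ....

rank_ℚ(R)=4; free=4−4=0
SNF(R) diag = [4, 12, 36, 36] → torsion [4, 12, 36, 36]

Answer: M ≅ ℤ/4 ⊕ ℤ/12 ⊕ ℤ/36 ⊕ ℤ/36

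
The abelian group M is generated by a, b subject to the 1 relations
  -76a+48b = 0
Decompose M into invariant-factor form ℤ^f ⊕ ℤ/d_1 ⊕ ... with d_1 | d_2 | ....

Answer: M ≅ ℤ^1 ⊕ ℤ/4

Derivation:
rank_ℚ(R)=1; free=2−1=1
SNF(R) diag = [4] → torsion [4]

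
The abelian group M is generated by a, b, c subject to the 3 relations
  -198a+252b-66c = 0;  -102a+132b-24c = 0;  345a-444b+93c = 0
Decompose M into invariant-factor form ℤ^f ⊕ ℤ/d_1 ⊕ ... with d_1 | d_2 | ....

rank_ℚ(R)=3; free=3−3=0
SNF(R) diag = [3, 6, 12] → torsion [3, 6, 12]

Answer: M ≅ ℤ/3 ⊕ ℤ/6 ⊕ ℤ/12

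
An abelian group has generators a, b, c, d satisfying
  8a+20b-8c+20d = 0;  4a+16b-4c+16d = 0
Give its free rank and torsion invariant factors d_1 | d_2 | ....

Answer: M ≅ ℤ^2 ⊕ ℤ/4 ⊕ ℤ/12

Derivation:
rank_ℚ(R)=2; free=4−2=2
SNF(R) diag = [4, 12] → torsion [4, 12]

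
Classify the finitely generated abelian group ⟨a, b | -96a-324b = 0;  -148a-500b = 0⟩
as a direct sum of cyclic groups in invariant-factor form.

Answer: M ≅ ℤ/4 ⊕ ℤ/12

Derivation:
rank_ℚ(R)=2; free=2−2=0
SNF(R) diag = [4, 12] → torsion [4, 12]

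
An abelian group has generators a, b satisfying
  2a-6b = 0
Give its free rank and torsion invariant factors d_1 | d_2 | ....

rank_ℚ(R)=1; free=2−1=1
SNF(R) diag = [2] → torsion [2]

Answer: M ≅ ℤ^1 ⊕ ℤ/2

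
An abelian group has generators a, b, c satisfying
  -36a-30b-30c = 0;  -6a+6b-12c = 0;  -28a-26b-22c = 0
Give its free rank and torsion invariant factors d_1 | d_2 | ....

rank_ℚ(R)=3; free=3−3=0
SNF(R) diag = [2, 6, 12] → torsion [2, 6, 12]

Answer: M ≅ ℤ/2 ⊕ ℤ/6 ⊕ ℤ/12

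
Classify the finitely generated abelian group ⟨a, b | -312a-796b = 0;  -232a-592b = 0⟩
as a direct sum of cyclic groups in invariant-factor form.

Answer: M ≅ ℤ/4 ⊕ ℤ/8

Derivation:
rank_ℚ(R)=2; free=2−2=0
SNF(R) diag = [4, 8] → torsion [4, 8]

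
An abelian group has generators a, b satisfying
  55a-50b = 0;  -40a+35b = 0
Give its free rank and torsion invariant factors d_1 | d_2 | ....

rank_ℚ(R)=2; free=2−2=0
SNF(R) diag = [5, 15] → torsion [5, 15]

Answer: M ≅ ℤ/5 ⊕ ℤ/15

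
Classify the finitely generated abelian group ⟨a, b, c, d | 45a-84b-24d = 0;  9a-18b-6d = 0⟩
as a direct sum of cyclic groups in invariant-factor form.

rank_ℚ(R)=2; free=4−2=2
SNF(R) diag = [3, 6] → torsion [3, 6]

Answer: M ≅ ℤ^2 ⊕ ℤ/3 ⊕ ℤ/6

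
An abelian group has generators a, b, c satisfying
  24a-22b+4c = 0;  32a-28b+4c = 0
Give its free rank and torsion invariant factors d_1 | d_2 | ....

Answer: M ≅ ℤ^1 ⊕ ℤ/2 ⊕ ℤ/4

Derivation:
rank_ℚ(R)=2; free=3−2=1
SNF(R) diag = [2, 4] → torsion [2, 4]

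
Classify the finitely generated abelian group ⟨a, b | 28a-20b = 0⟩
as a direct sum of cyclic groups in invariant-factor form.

rank_ℚ(R)=1; free=2−1=1
SNF(R) diag = [4] → torsion [4]

Answer: M ≅ ℤ^1 ⊕ ℤ/4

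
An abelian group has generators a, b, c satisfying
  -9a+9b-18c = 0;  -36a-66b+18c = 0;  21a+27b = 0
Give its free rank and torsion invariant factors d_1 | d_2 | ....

rank_ℚ(R)=3; free=3−3=0
SNF(R) diag = [3, 6, 18] → torsion [3, 6, 18]

Answer: M ≅ ℤ/3 ⊕ ℤ/6 ⊕ ℤ/18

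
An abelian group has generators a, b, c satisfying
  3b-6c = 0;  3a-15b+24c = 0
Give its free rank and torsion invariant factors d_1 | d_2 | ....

rank_ℚ(R)=2; free=3−2=1
SNF(R) diag = [3, 3] → torsion [3, 3]

Answer: M ≅ ℤ^1 ⊕ ℤ/3 ⊕ ℤ/3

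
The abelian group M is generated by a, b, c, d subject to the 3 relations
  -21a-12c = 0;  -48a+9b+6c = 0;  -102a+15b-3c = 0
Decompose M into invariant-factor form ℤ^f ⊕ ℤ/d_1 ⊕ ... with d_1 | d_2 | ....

Answer: M ≅ ℤ^1 ⊕ ℤ/3 ⊕ ℤ/3 ⊕ ℤ/9

Derivation:
rank_ℚ(R)=3; free=4−3=1
SNF(R) diag = [3, 3, 9] → torsion [3, 3, 9]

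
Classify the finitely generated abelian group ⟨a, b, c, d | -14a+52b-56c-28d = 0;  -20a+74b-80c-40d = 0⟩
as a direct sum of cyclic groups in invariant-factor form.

Answer: M ≅ ℤ^2 ⊕ ℤ/2 ⊕ ℤ/2

Derivation:
rank_ℚ(R)=2; free=4−2=2
SNF(R) diag = [2, 2] → torsion [2, 2]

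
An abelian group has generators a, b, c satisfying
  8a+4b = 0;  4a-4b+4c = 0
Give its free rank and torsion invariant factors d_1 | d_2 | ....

rank_ℚ(R)=2; free=3−2=1
SNF(R) diag = [4, 4] → torsion [4, 4]

Answer: M ≅ ℤ^1 ⊕ ℤ/4 ⊕ ℤ/4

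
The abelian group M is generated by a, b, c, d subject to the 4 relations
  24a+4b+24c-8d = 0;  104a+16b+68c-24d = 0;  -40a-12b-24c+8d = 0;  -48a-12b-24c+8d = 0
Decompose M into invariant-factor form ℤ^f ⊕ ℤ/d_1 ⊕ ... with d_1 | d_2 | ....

Answer: M ≅ ℤ/4 ⊕ ℤ/4 ⊕ ℤ/8 ⊕ ℤ/16

Derivation:
rank_ℚ(R)=4; free=4−4=0
SNF(R) diag = [4, 4, 8, 16] → torsion [4, 4, 8, 16]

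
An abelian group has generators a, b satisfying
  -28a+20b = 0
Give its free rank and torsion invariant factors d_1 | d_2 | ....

Answer: M ≅ ℤ^1 ⊕ ℤ/4

Derivation:
rank_ℚ(R)=1; free=2−1=1
SNF(R) diag = [4] → torsion [4]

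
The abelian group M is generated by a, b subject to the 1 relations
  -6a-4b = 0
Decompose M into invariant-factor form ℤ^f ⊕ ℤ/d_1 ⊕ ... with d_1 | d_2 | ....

rank_ℚ(R)=1; free=2−1=1
SNF(R) diag = [2] → torsion [2]

Answer: M ≅ ℤ^1 ⊕ ℤ/2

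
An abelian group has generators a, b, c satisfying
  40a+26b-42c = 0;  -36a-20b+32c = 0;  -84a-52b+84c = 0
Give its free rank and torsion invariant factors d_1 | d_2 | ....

Answer: M ≅ ℤ/2 ⊕ ℤ/4 ⊕ ℤ/4

Derivation:
rank_ℚ(R)=3; free=3−3=0
SNF(R) diag = [2, 4, 4] → torsion [2, 4, 4]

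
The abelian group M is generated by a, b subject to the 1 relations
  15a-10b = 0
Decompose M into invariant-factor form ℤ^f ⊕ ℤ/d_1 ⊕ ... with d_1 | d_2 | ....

Answer: M ≅ ℤ^1 ⊕ ℤ/5

Derivation:
rank_ℚ(R)=1; free=2−1=1
SNF(R) diag = [5] → torsion [5]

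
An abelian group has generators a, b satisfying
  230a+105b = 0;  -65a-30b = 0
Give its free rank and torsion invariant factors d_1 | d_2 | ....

rank_ℚ(R)=2; free=2−2=0
SNF(R) diag = [5, 15] → torsion [5, 15]

Answer: M ≅ ℤ/5 ⊕ ℤ/15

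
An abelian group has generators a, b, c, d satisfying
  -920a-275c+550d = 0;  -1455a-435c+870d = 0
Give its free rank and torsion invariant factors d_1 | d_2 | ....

Answer: M ≅ ℤ^2 ⊕ ℤ/5 ⊕ ℤ/15

Derivation:
rank_ℚ(R)=2; free=4−2=2
SNF(R) diag = [5, 15] → torsion [5, 15]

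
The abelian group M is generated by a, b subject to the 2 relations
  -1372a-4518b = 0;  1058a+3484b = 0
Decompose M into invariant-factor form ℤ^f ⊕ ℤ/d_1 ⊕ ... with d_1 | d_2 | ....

rank_ℚ(R)=2; free=2−2=0
SNF(R) diag = [2, 2] → torsion [2, 2]

Answer: M ≅ ℤ/2 ⊕ ℤ/2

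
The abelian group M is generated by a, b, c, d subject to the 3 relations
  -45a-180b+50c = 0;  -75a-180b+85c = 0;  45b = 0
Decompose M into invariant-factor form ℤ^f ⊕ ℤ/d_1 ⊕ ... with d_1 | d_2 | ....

Answer: M ≅ ℤ^1 ⊕ ℤ/5 ⊕ ℤ/15 ⊕ ℤ/45

Derivation:
rank_ℚ(R)=3; free=4−3=1
SNF(R) diag = [5, 15, 45] → torsion [5, 15, 45]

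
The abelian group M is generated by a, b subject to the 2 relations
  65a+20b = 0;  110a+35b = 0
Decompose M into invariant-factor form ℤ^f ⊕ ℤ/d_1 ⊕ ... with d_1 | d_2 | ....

Answer: M ≅ ℤ/5 ⊕ ℤ/15

Derivation:
rank_ℚ(R)=2; free=2−2=0
SNF(R) diag = [5, 15] → torsion [5, 15]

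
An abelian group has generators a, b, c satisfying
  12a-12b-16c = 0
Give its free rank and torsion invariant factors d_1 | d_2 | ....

Answer: M ≅ ℤ^2 ⊕ ℤ/4

Derivation:
rank_ℚ(R)=1; free=3−1=2
SNF(R) diag = [4] → torsion [4]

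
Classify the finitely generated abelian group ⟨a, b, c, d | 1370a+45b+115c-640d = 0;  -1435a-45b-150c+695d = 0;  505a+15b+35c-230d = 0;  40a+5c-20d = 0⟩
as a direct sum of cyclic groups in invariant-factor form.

rank_ℚ(R)=4; free=4−4=0
SNF(R) diag = [5, 5, 15, 45] → torsion [5, 5, 15, 45]

Answer: M ≅ ℤ/5 ⊕ ℤ/5 ⊕ ℤ/15 ⊕ ℤ/45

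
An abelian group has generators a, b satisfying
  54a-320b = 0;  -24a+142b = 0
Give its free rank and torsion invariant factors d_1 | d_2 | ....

Answer: M ≅ ℤ/2 ⊕ ℤ/6

Derivation:
rank_ℚ(R)=2; free=2−2=0
SNF(R) diag = [2, 6] → torsion [2, 6]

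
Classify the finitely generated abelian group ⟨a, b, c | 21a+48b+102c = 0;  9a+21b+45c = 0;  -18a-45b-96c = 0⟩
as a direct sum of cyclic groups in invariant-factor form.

Answer: M ≅ ℤ/3 ⊕ ℤ/3 ⊕ ℤ/3

Derivation:
rank_ℚ(R)=3; free=3−3=0
SNF(R) diag = [3, 3, 3] → torsion [3, 3, 3]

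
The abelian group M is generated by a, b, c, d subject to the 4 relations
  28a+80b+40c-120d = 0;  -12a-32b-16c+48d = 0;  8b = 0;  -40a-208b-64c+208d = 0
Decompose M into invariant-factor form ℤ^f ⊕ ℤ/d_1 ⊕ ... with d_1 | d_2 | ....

Answer: M ≅ ℤ/4 ⊕ ℤ/8 ⊕ ℤ/8 ⊕ ℤ/16

Derivation:
rank_ℚ(R)=4; free=4−4=0
SNF(R) diag = [4, 8, 8, 16] → torsion [4, 8, 8, 16]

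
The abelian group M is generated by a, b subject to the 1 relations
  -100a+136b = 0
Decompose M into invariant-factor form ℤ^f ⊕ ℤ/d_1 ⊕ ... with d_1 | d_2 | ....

Answer: M ≅ ℤ^1 ⊕ ℤ/4

Derivation:
rank_ℚ(R)=1; free=2−1=1
SNF(R) diag = [4] → torsion [4]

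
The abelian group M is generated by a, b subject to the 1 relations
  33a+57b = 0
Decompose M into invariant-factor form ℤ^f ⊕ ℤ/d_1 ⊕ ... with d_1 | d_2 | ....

rank_ℚ(R)=1; free=2−1=1
SNF(R) diag = [3] → torsion [3]

Answer: M ≅ ℤ^1 ⊕ ℤ/3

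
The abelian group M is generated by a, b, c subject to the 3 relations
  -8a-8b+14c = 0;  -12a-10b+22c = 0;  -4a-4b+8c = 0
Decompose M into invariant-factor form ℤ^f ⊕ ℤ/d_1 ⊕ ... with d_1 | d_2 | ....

rank_ℚ(R)=3; free=3−3=0
SNF(R) diag = [2, 2, 4] → torsion [2, 2, 4]

Answer: M ≅ ℤ/2 ⊕ ℤ/2 ⊕ ℤ/4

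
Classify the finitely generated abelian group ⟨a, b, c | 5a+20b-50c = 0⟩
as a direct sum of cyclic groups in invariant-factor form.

Answer: M ≅ ℤ^2 ⊕ ℤ/5

Derivation:
rank_ℚ(R)=1; free=3−1=2
SNF(R) diag = [5] → torsion [5]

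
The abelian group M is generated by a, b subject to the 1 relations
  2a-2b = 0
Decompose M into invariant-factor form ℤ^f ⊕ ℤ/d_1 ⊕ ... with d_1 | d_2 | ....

rank_ℚ(R)=1; free=2−1=1
SNF(R) diag = [2] → torsion [2]

Answer: M ≅ ℤ^1 ⊕ ℤ/2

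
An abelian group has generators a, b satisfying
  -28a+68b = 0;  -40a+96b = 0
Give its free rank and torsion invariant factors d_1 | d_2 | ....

Answer: M ≅ ℤ/4 ⊕ ℤ/8

Derivation:
rank_ℚ(R)=2; free=2−2=0
SNF(R) diag = [4, 8] → torsion [4, 8]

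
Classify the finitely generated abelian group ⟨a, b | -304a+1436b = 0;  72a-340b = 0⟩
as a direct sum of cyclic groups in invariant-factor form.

Answer: M ≅ ℤ/4 ⊕ ℤ/8

Derivation:
rank_ℚ(R)=2; free=2−2=0
SNF(R) diag = [4, 8] → torsion [4, 8]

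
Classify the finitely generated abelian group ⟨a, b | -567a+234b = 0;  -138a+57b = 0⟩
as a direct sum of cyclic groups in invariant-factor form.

rank_ℚ(R)=2; free=2−2=0
SNF(R) diag = [3, 9] → torsion [3, 9]

Answer: M ≅ ℤ/3 ⊕ ℤ/9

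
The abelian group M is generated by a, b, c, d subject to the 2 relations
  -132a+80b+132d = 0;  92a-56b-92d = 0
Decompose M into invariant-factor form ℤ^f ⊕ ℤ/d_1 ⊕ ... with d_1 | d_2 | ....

rank_ℚ(R)=2; free=4−2=2
SNF(R) diag = [4, 8] → torsion [4, 8]

Answer: M ≅ ℤ^2 ⊕ ℤ/4 ⊕ ℤ/8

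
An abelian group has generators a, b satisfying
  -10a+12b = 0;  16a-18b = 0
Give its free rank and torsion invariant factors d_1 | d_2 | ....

rank_ℚ(R)=2; free=2−2=0
SNF(R) diag = [2, 6] → torsion [2, 6]

Answer: M ≅ ℤ/2 ⊕ ℤ/6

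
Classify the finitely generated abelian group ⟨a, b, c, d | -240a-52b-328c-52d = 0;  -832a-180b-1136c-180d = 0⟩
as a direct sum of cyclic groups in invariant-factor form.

rank_ℚ(R)=2; free=4−2=2
SNF(R) diag = [4, 8] → torsion [4, 8]

Answer: M ≅ ℤ^2 ⊕ ℤ/4 ⊕ ℤ/8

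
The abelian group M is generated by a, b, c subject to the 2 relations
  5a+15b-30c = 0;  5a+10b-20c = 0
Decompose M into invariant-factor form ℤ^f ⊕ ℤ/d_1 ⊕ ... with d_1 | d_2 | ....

rank_ℚ(R)=2; free=3−2=1
SNF(R) diag = [5, 5] → torsion [5, 5]

Answer: M ≅ ℤ^1 ⊕ ℤ/5 ⊕ ℤ/5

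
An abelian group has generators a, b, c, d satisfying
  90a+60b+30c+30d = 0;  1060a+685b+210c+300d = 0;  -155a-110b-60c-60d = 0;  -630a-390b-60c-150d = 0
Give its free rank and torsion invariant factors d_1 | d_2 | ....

Answer: M ≅ ℤ/5 ⊕ ℤ/15 ⊕ ℤ/30 ⊕ ℤ/90

Derivation:
rank_ℚ(R)=4; free=4−4=0
SNF(R) diag = [5, 15, 30, 90] → torsion [5, 15, 30, 90]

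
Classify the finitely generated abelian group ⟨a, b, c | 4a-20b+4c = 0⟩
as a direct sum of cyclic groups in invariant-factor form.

Answer: M ≅ ℤ^2 ⊕ ℤ/4

Derivation:
rank_ℚ(R)=1; free=3−1=2
SNF(R) diag = [4] → torsion [4]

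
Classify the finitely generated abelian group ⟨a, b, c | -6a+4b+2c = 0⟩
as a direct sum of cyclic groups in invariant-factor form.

rank_ℚ(R)=1; free=3−1=2
SNF(R) diag = [2] → torsion [2]

Answer: M ≅ ℤ^2 ⊕ ℤ/2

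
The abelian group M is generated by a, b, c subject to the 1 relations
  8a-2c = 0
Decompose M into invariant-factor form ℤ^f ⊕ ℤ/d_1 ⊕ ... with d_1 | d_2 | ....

Answer: M ≅ ℤ^2 ⊕ ℤ/2

Derivation:
rank_ℚ(R)=1; free=3−1=2
SNF(R) diag = [2] → torsion [2]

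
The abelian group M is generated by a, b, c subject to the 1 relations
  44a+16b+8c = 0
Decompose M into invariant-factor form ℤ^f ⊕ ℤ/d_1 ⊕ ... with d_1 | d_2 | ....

rank_ℚ(R)=1; free=3−1=2
SNF(R) diag = [4] → torsion [4]

Answer: M ≅ ℤ^2 ⊕ ℤ/4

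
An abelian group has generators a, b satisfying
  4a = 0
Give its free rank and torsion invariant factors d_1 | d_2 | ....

rank_ℚ(R)=1; free=2−1=1
SNF(R) diag = [4] → torsion [4]

Answer: M ≅ ℤ^1 ⊕ ℤ/4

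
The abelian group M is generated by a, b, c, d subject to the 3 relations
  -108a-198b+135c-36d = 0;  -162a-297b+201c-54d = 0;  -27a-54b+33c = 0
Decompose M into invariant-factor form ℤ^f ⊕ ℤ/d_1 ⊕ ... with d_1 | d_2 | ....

rank_ℚ(R)=3; free=4−3=1
SNF(R) diag = [3, 9, 27] → torsion [3, 9, 27]

Answer: M ≅ ℤ^1 ⊕ ℤ/3 ⊕ ℤ/9 ⊕ ℤ/27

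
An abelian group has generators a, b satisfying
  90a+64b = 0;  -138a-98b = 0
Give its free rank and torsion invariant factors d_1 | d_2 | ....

rank_ℚ(R)=2; free=2−2=0
SNF(R) diag = [2, 6] → torsion [2, 6]

Answer: M ≅ ℤ/2 ⊕ ℤ/6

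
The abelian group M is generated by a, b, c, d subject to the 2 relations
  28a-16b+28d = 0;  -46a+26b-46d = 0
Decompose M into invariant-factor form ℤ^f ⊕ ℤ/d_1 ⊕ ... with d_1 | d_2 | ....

rank_ℚ(R)=2; free=4−2=2
SNF(R) diag = [2, 4] → torsion [2, 4]

Answer: M ≅ ℤ^2 ⊕ ℤ/2 ⊕ ℤ/4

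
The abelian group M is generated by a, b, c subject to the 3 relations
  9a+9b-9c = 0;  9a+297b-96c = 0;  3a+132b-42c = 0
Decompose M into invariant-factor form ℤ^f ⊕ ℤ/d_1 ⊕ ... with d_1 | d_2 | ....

Answer: M ≅ ℤ/3 ⊕ ℤ/3 ⊕ ℤ/9

Derivation:
rank_ℚ(R)=3; free=3−3=0
SNF(R) diag = [3, 3, 9] → torsion [3, 3, 9]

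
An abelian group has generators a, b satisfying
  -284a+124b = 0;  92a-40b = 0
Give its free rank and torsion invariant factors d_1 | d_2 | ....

Answer: M ≅ ℤ/4 ⊕ ℤ/12

Derivation:
rank_ℚ(R)=2; free=2−2=0
SNF(R) diag = [4, 12] → torsion [4, 12]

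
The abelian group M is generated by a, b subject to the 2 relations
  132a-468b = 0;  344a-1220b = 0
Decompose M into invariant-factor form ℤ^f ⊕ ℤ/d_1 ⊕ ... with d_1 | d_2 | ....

rank_ℚ(R)=2; free=2−2=0
SNF(R) diag = [4, 12] → torsion [4, 12]

Answer: M ≅ ℤ/4 ⊕ ℤ/12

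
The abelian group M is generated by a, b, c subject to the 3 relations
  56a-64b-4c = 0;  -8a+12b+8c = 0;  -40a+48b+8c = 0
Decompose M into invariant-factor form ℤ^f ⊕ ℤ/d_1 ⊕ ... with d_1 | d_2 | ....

rank_ℚ(R)=3; free=3−3=0
SNF(R) diag = [4, 4, 8] → torsion [4, 4, 8]

Answer: M ≅ ℤ/4 ⊕ ℤ/4 ⊕ ℤ/8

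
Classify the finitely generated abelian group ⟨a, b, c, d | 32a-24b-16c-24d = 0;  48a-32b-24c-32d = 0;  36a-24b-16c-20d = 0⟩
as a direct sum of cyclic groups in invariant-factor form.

rank_ℚ(R)=3; free=4−3=1
SNF(R) diag = [4, 8, 8] → torsion [4, 8, 8]

Answer: M ≅ ℤ^1 ⊕ ℤ/4 ⊕ ℤ/8 ⊕ ℤ/8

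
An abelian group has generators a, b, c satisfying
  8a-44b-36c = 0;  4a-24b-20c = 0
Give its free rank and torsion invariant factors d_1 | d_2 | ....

rank_ℚ(R)=2; free=3−2=1
SNF(R) diag = [4, 4] → torsion [4, 4]

Answer: M ≅ ℤ^1 ⊕ ℤ/4 ⊕ ℤ/4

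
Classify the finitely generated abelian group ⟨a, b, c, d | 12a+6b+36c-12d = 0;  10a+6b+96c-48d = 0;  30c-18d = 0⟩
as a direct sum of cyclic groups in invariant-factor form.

rank_ℚ(R)=3; free=4−3=1
SNF(R) diag = [2, 6, 6] → torsion [2, 6, 6]

Answer: M ≅ ℤ^1 ⊕ ℤ/2 ⊕ ℤ/6 ⊕ ℤ/6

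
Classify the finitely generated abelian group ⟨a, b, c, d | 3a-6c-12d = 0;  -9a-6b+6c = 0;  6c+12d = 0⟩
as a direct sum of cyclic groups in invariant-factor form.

Answer: M ≅ ℤ^1 ⊕ ℤ/3 ⊕ ℤ/6 ⊕ ℤ/6

Derivation:
rank_ℚ(R)=3; free=4−3=1
SNF(R) diag = [3, 6, 6] → torsion [3, 6, 6]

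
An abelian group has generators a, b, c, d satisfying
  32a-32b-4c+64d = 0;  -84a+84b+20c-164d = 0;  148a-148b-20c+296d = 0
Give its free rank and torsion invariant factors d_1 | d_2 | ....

rank_ℚ(R)=3; free=4−3=1
SNF(R) diag = [4, 4, 12] → torsion [4, 4, 12]

Answer: M ≅ ℤ^1 ⊕ ℤ/4 ⊕ ℤ/4 ⊕ ℤ/12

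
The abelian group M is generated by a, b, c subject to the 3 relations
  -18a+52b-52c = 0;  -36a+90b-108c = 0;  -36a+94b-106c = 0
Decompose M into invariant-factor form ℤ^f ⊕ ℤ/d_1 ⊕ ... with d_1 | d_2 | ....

Answer: M ≅ ℤ/2 ⊕ ℤ/6 ⊕ ℤ/18

Derivation:
rank_ℚ(R)=3; free=3−3=0
SNF(R) diag = [2, 6, 18] → torsion [2, 6, 18]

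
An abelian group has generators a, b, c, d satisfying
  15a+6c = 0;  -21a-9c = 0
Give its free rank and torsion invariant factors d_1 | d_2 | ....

Answer: M ≅ ℤ^2 ⊕ ℤ/3 ⊕ ℤ/3

Derivation:
rank_ℚ(R)=2; free=4−2=2
SNF(R) diag = [3, 3] → torsion [3, 3]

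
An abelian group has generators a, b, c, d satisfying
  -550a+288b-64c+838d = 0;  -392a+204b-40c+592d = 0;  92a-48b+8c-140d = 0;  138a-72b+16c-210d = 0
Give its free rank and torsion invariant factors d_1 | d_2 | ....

rank_ℚ(R)=4; free=4−4=0
SNF(R) diag = [2, 4, 8, 24] → torsion [2, 4, 8, 24]

Answer: M ≅ ℤ/2 ⊕ ℤ/4 ⊕ ℤ/8 ⊕ ℤ/24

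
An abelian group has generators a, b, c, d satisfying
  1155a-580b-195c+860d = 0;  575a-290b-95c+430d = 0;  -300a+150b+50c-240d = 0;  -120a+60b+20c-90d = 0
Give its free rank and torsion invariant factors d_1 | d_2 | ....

Answer: M ≅ ℤ/5 ⊕ ℤ/10 ⊕ ℤ/10 ⊕ ℤ/30

Derivation:
rank_ℚ(R)=4; free=4−4=0
SNF(R) diag = [5, 10, 10, 30] → torsion [5, 10, 10, 30]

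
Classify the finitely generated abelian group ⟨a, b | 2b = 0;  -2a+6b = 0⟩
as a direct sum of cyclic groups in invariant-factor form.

rank_ℚ(R)=2; free=2−2=0
SNF(R) diag = [2, 2] → torsion [2, 2]

Answer: M ≅ ℤ/2 ⊕ ℤ/2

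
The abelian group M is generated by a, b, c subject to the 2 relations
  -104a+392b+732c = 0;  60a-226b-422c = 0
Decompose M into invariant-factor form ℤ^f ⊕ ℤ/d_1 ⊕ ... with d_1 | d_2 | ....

rank_ℚ(R)=2; free=3−2=1
SNF(R) diag = [2, 4] → torsion [2, 4]

Answer: M ≅ ℤ^1 ⊕ ℤ/2 ⊕ ℤ/4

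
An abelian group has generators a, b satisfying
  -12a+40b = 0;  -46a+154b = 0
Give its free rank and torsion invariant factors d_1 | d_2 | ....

rank_ℚ(R)=2; free=2−2=0
SNF(R) diag = [2, 4] → torsion [2, 4]

Answer: M ≅ ℤ/2 ⊕ ℤ/4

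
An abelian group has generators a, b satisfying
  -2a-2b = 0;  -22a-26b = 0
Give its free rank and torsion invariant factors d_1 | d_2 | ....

rank_ℚ(R)=2; free=2−2=0
SNF(R) diag = [2, 4] → torsion [2, 4]

Answer: M ≅ ℤ/2 ⊕ ℤ/4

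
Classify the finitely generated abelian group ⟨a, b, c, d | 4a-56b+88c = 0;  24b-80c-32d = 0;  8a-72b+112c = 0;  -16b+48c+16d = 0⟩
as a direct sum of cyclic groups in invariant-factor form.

Answer: M ≅ ℤ/4 ⊕ ℤ/8 ⊕ ℤ/16 ⊕ ℤ/16

Derivation:
rank_ℚ(R)=4; free=4−4=0
SNF(R) diag = [4, 8, 16, 16] → torsion [4, 8, 16, 16]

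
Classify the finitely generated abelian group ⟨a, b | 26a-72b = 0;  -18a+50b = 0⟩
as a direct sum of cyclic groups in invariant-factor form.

rank_ℚ(R)=2; free=2−2=0
SNF(R) diag = [2, 2] → torsion [2, 2]

Answer: M ≅ ℤ/2 ⊕ ℤ/2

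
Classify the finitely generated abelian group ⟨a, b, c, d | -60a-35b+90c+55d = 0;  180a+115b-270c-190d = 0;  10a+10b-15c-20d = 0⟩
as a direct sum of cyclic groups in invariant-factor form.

rank_ℚ(R)=3; free=4−3=1
SNF(R) diag = [5, 5, 5] → torsion [5, 5, 5]

Answer: M ≅ ℤ^1 ⊕ ℤ/5 ⊕ ℤ/5 ⊕ ℤ/5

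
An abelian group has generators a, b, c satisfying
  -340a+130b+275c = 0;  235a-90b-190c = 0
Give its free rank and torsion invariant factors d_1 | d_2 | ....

Answer: M ≅ ℤ^1 ⊕ ℤ/5 ⊕ ℤ/5

Derivation:
rank_ℚ(R)=2; free=3−2=1
SNF(R) diag = [5, 5] → torsion [5, 5]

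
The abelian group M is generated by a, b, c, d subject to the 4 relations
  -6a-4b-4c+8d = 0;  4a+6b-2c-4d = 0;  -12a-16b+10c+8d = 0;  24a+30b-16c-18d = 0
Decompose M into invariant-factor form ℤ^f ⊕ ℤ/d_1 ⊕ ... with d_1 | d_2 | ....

rank_ℚ(R)=4; free=4−4=0
SNF(R) diag = [2, 2, 2, 6] → torsion [2, 2, 2, 6]

Answer: M ≅ ℤ/2 ⊕ ℤ/2 ⊕ ℤ/2 ⊕ ℤ/6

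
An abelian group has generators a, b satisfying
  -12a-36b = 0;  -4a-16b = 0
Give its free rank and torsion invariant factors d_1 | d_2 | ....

rank_ℚ(R)=2; free=2−2=0
SNF(R) diag = [4, 12] → torsion [4, 12]

Answer: M ≅ ℤ/4 ⊕ ℤ/12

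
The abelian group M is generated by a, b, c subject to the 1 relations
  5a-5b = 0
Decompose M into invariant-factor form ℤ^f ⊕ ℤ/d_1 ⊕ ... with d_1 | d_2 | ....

Answer: M ≅ ℤ^2 ⊕ ℤ/5

Derivation:
rank_ℚ(R)=1; free=3−1=2
SNF(R) diag = [5] → torsion [5]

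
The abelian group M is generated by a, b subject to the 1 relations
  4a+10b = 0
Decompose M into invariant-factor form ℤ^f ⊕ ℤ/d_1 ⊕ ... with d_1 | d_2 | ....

rank_ℚ(R)=1; free=2−1=1
SNF(R) diag = [2] → torsion [2]

Answer: M ≅ ℤ^1 ⊕ ℤ/2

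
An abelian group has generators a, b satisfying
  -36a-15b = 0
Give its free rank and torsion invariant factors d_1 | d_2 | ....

Answer: M ≅ ℤ^1 ⊕ ℤ/3

Derivation:
rank_ℚ(R)=1; free=2−1=1
SNF(R) diag = [3] → torsion [3]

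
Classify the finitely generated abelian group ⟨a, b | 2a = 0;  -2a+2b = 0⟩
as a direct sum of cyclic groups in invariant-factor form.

Answer: M ≅ ℤ/2 ⊕ ℤ/2

Derivation:
rank_ℚ(R)=2; free=2−2=0
SNF(R) diag = [2, 2] → torsion [2, 2]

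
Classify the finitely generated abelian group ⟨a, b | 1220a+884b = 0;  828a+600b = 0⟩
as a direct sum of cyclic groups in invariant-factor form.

rank_ℚ(R)=2; free=2−2=0
SNF(R) diag = [4, 12] → torsion [4, 12]

Answer: M ≅ ℤ/4 ⊕ ℤ/12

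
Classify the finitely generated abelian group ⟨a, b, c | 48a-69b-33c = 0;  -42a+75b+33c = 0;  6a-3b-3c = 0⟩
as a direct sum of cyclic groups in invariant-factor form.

Answer: M ≅ ℤ/3 ⊕ ℤ/6 ⊕ ℤ/18

Derivation:
rank_ℚ(R)=3; free=3−3=0
SNF(R) diag = [3, 6, 18] → torsion [3, 6, 18]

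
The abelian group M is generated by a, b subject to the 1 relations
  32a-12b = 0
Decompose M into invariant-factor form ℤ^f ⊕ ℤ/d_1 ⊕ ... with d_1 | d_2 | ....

rank_ℚ(R)=1; free=2−1=1
SNF(R) diag = [4] → torsion [4]

Answer: M ≅ ℤ^1 ⊕ ℤ/4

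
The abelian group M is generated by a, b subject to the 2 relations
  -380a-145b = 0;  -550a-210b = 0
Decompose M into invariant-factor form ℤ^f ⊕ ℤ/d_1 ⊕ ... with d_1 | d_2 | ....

rank_ℚ(R)=2; free=2−2=0
SNF(R) diag = [5, 10] → torsion [5, 10]

Answer: M ≅ ℤ/5 ⊕ ℤ/10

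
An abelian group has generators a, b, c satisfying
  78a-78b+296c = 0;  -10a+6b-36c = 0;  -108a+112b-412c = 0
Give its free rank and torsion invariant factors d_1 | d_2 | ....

rank_ℚ(R)=3; free=3−3=0
SNF(R) diag = [2, 4, 8] → torsion [2, 4, 8]

Answer: M ≅ ℤ/2 ⊕ ℤ/4 ⊕ ℤ/8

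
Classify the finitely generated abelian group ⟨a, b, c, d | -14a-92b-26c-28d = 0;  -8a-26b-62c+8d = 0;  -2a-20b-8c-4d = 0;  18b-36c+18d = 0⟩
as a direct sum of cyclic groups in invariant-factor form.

Answer: M ≅ ℤ/2 ⊕ ℤ/6 ⊕ ℤ/6 ⊕ ℤ/18

Derivation:
rank_ℚ(R)=4; free=4−4=0
SNF(R) diag = [2, 6, 6, 18] → torsion [2, 6, 6, 18]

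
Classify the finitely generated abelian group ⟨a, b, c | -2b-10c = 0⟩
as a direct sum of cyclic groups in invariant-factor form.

rank_ℚ(R)=1; free=3−1=2
SNF(R) diag = [2] → torsion [2]

Answer: M ≅ ℤ^2 ⊕ ℤ/2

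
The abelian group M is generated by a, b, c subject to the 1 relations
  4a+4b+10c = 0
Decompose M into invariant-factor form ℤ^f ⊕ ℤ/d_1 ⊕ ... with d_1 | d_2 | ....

Answer: M ≅ ℤ^2 ⊕ ℤ/2

Derivation:
rank_ℚ(R)=1; free=3−1=2
SNF(R) diag = [2] → torsion [2]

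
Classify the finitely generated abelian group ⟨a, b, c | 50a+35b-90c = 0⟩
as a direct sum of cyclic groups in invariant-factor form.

rank_ℚ(R)=1; free=3−1=2
SNF(R) diag = [5] → torsion [5]

Answer: M ≅ ℤ^2 ⊕ ℤ/5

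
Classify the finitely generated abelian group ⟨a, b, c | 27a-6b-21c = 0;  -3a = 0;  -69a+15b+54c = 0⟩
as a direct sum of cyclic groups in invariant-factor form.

rank_ℚ(R)=3; free=3−3=0
SNF(R) diag = [3, 3, 3] → torsion [3, 3, 3]

Answer: M ≅ ℤ/3 ⊕ ℤ/3 ⊕ ℤ/3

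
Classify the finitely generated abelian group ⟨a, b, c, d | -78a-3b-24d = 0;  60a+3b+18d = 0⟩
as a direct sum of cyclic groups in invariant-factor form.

rank_ℚ(R)=2; free=4−2=2
SNF(R) diag = [3, 6] → torsion [3, 6]

Answer: M ≅ ℤ^2 ⊕ ℤ/3 ⊕ ℤ/6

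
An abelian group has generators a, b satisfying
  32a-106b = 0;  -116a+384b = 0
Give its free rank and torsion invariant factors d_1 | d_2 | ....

rank_ℚ(R)=2; free=2−2=0
SNF(R) diag = [2, 4] → torsion [2, 4]

Answer: M ≅ ℤ/2 ⊕ ℤ/4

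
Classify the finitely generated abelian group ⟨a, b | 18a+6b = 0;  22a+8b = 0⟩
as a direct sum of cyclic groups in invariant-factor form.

rank_ℚ(R)=2; free=2−2=0
SNF(R) diag = [2, 6] → torsion [2, 6]

Answer: M ≅ ℤ/2 ⊕ ℤ/6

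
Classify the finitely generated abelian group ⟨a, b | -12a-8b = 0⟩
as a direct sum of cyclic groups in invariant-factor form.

rank_ℚ(R)=1; free=2−1=1
SNF(R) diag = [4] → torsion [4]

Answer: M ≅ ℤ^1 ⊕ ℤ/4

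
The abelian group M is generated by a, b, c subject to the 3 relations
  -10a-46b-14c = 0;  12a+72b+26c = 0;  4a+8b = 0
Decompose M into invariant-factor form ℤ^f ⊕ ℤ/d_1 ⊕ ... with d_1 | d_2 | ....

Answer: M ≅ ℤ/2 ⊕ ℤ/2 ⊕ ℤ/4

Derivation:
rank_ℚ(R)=3; free=3−3=0
SNF(R) diag = [2, 2, 4] → torsion [2, 2, 4]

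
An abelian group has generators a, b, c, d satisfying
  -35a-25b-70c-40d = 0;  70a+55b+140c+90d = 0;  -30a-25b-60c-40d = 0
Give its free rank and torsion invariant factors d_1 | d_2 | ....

rank_ℚ(R)=3; free=4−3=1
SNF(R) diag = [5, 5, 10] → torsion [5, 5, 10]

Answer: M ≅ ℤ^1 ⊕ ℤ/5 ⊕ ℤ/5 ⊕ ℤ/10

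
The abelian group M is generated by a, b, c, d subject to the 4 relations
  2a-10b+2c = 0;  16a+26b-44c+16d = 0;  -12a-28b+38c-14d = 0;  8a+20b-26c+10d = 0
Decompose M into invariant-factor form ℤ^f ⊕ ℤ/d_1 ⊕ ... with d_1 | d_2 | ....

rank_ℚ(R)=4; free=4−4=0
SNF(R) diag = [2, 2, 2, 4] → torsion [2, 2, 2, 4]

Answer: M ≅ ℤ/2 ⊕ ℤ/2 ⊕ ℤ/2 ⊕ ℤ/4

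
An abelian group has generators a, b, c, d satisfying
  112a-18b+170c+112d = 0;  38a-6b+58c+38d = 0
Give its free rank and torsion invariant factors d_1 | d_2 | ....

Answer: M ≅ ℤ^2 ⊕ ℤ/2 ⊕ ℤ/6

Derivation:
rank_ℚ(R)=2; free=4−2=2
SNF(R) diag = [2, 6] → torsion [2, 6]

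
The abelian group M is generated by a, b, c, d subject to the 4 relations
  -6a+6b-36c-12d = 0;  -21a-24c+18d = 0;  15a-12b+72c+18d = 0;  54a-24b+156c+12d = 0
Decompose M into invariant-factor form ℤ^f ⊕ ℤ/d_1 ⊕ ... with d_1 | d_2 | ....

Answer: M ≅ ℤ/3 ⊕ ℤ/6 ⊕ ℤ/12 ⊕ ℤ/24

Derivation:
rank_ℚ(R)=4; free=4−4=0
SNF(R) diag = [3, 6, 12, 24] → torsion [3, 6, 12, 24]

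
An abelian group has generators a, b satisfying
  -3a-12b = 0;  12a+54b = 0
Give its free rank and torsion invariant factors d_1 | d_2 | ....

rank_ℚ(R)=2; free=2−2=0
SNF(R) diag = [3, 6] → torsion [3, 6]

Answer: M ≅ ℤ/3 ⊕ ℤ/6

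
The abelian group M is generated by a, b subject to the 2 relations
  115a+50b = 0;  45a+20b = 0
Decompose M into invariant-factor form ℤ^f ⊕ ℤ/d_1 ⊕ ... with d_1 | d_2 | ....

rank_ℚ(R)=2; free=2−2=0
SNF(R) diag = [5, 10] → torsion [5, 10]

Answer: M ≅ ℤ/5 ⊕ ℤ/10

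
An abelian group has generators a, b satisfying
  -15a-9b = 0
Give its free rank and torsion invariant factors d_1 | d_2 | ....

Answer: M ≅ ℤ^1 ⊕ ℤ/3

Derivation:
rank_ℚ(R)=1; free=2−1=1
SNF(R) diag = [3] → torsion [3]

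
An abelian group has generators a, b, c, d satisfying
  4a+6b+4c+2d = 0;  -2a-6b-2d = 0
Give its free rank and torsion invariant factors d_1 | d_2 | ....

Answer: M ≅ ℤ^2 ⊕ ℤ/2 ⊕ ℤ/2

Derivation:
rank_ℚ(R)=2; free=4−2=2
SNF(R) diag = [2, 2] → torsion [2, 2]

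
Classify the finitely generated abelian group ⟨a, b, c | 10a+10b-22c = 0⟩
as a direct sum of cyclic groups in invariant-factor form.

rank_ℚ(R)=1; free=3−1=2
SNF(R) diag = [2] → torsion [2]

Answer: M ≅ ℤ^2 ⊕ ℤ/2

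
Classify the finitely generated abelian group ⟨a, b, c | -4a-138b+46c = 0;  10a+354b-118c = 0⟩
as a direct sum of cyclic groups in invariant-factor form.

Answer: M ≅ ℤ^1 ⊕ ℤ/2 ⊕ ℤ/6

Derivation:
rank_ℚ(R)=2; free=3−2=1
SNF(R) diag = [2, 6] → torsion [2, 6]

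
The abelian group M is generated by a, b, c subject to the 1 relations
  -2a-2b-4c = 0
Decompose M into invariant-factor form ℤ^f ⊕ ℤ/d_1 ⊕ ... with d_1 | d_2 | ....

Answer: M ≅ ℤ^2 ⊕ ℤ/2

Derivation:
rank_ℚ(R)=1; free=3−1=2
SNF(R) diag = [2] → torsion [2]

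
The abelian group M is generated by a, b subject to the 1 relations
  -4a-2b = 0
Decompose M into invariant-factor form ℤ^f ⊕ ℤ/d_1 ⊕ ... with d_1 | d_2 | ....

Answer: M ≅ ℤ^1 ⊕ ℤ/2

Derivation:
rank_ℚ(R)=1; free=2−1=1
SNF(R) diag = [2] → torsion [2]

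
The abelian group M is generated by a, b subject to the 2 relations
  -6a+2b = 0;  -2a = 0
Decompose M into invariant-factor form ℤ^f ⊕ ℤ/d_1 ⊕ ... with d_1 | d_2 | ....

rank_ℚ(R)=2; free=2−2=0
SNF(R) diag = [2, 2] → torsion [2, 2]

Answer: M ≅ ℤ/2 ⊕ ℤ/2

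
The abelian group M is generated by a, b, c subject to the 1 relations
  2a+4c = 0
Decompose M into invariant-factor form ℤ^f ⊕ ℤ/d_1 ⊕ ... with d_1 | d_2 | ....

rank_ℚ(R)=1; free=3−1=2
SNF(R) diag = [2] → torsion [2]

Answer: M ≅ ℤ^2 ⊕ ℤ/2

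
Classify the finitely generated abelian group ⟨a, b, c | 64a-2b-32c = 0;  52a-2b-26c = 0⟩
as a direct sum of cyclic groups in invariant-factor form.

Answer: M ≅ ℤ^1 ⊕ ℤ/2 ⊕ ℤ/6

Derivation:
rank_ℚ(R)=2; free=3−2=1
SNF(R) diag = [2, 6] → torsion [2, 6]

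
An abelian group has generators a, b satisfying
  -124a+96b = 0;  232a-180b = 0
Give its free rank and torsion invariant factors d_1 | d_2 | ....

rank_ℚ(R)=2; free=2−2=0
SNF(R) diag = [4, 12] → torsion [4, 12]

Answer: M ≅ ℤ/4 ⊕ ℤ/12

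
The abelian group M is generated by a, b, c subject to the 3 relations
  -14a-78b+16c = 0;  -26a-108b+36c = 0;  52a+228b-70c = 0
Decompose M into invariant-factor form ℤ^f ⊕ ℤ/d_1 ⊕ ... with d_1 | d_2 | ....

rank_ℚ(R)=3; free=3−3=0
SNF(R) diag = [2, 2, 6] → torsion [2, 2, 6]

Answer: M ≅ ℤ/2 ⊕ ℤ/2 ⊕ ℤ/6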